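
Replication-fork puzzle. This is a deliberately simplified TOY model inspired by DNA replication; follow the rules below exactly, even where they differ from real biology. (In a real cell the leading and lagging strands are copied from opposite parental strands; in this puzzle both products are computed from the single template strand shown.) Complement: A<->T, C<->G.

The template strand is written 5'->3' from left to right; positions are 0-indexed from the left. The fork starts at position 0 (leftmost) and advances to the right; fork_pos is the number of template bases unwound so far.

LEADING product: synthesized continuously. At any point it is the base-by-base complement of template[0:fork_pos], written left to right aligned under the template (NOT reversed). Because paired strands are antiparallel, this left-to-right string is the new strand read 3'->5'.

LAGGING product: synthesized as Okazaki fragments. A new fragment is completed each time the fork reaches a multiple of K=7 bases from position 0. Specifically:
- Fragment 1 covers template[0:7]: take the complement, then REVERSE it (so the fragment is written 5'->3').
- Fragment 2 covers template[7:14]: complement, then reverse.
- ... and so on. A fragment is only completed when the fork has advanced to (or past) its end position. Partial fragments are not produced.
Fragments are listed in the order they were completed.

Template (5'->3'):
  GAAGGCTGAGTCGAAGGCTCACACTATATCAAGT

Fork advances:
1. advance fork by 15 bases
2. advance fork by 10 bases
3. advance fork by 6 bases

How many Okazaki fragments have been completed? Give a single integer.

Step 1: advance 15 -> fork_pos = 0 + 15 = 15. Reached multiple(s) of 7: 7, 14 -> fragments 1-2 completed (2 total).
Step 2: advance 10 -> fork_pos = 15 + 10 = 25. Reached multiple(s) of 7: 21 -> fragment 3 completed (3 total).
Step 3: advance 6 -> fork_pos = 25 + 6 = 31. Reached multiple(s) of 7: 28 -> fragment 4 completed (4 total).
Check: final fork_pos = 31; the multiples of 7 that are <= 31 are 7..28 -> 31 // 7 = 4 completed fragment(s).

Answer: 4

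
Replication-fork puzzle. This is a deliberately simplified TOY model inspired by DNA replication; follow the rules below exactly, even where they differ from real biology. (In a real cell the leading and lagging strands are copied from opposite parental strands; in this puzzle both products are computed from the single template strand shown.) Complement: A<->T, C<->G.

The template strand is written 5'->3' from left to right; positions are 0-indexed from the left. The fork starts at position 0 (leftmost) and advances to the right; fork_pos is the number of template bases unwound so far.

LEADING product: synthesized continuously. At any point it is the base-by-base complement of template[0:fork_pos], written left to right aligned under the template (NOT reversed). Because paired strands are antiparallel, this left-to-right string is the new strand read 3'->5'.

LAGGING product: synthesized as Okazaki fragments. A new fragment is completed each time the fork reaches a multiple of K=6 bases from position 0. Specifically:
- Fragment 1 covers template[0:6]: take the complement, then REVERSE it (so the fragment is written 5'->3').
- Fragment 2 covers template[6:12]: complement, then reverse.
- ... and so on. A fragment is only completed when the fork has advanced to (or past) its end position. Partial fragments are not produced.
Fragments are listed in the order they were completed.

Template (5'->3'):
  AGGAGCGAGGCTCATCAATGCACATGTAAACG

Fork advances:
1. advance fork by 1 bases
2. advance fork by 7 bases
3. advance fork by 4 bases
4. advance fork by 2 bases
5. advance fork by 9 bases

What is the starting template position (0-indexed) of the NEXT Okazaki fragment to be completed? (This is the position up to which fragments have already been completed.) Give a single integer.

Step 1: advance 1 -> fork_pos = 0 + 1 = 1. Next multiple of 6 is 6 (not reached); still 0 fragment(s).
Step 2: advance 7 -> fork_pos = 1 + 7 = 8. Reached multiple(s) of 6: 6 -> fragment 1 completed (1 total).
Step 3: advance 4 -> fork_pos = 8 + 4 = 12. Reached multiple(s) of 6: 12 -> fragment 2 completed (2 total).
Step 4: advance 2 -> fork_pos = 12 + 2 = 14. Next multiple of 6 is 18 (not reached); still 2 fragment(s).
Step 5: advance 9 -> fork_pos = 14 + 9 = 23. Reached multiple(s) of 6: 18 -> fragment 3 completed (3 total).
3 fragment(s) completed, covering template[0:18] (3 x 6 = 18). The next fragment, fragment 4, covers template[18:24], so it starts at position 18.

Answer: 18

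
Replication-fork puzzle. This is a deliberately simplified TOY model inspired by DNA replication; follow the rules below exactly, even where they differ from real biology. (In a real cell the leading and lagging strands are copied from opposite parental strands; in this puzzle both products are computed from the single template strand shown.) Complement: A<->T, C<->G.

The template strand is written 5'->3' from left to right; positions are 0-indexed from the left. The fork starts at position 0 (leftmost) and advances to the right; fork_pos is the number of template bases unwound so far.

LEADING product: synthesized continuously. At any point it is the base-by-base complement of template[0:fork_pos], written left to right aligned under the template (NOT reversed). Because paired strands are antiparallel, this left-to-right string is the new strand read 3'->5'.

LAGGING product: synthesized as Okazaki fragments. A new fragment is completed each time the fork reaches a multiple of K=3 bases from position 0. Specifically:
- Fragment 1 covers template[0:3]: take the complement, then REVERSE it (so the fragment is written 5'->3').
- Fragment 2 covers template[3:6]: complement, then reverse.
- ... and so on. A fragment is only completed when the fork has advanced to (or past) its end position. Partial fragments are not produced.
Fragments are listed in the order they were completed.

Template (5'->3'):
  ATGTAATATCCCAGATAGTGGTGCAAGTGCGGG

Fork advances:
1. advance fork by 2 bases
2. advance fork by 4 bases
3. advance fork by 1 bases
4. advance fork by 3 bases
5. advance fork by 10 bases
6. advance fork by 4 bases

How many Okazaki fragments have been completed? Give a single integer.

Step 1: advance 2 -> fork_pos = 0 + 2 = 2. Next multiple of 3 is 3 (not reached); still 0 fragment(s).
Step 2: advance 4 -> fork_pos = 2 + 4 = 6. Reached multiple(s) of 3: 3, 6 -> fragments 1-2 completed (2 total).
Step 3: advance 1 -> fork_pos = 6 + 1 = 7. Next multiple of 3 is 9 (not reached); still 2 fragment(s).
Step 4: advance 3 -> fork_pos = 7 + 3 = 10. Reached multiple(s) of 3: 9 -> fragment 3 completed (3 total).
Step 5: advance 10 -> fork_pos = 10 + 10 = 20. Reached multiple(s) of 3: 12, 15, 18 -> fragments 4-6 completed (6 total).
Step 6: advance 4 -> fork_pos = 20 + 4 = 24. Reached multiple(s) of 3: 21, 24 -> fragments 7-8 completed (8 total).
Check: final fork_pos = 24; the multiples of 3 that are <= 24 are 3..24 -> 24 // 3 = 8 completed fragment(s).

Answer: 8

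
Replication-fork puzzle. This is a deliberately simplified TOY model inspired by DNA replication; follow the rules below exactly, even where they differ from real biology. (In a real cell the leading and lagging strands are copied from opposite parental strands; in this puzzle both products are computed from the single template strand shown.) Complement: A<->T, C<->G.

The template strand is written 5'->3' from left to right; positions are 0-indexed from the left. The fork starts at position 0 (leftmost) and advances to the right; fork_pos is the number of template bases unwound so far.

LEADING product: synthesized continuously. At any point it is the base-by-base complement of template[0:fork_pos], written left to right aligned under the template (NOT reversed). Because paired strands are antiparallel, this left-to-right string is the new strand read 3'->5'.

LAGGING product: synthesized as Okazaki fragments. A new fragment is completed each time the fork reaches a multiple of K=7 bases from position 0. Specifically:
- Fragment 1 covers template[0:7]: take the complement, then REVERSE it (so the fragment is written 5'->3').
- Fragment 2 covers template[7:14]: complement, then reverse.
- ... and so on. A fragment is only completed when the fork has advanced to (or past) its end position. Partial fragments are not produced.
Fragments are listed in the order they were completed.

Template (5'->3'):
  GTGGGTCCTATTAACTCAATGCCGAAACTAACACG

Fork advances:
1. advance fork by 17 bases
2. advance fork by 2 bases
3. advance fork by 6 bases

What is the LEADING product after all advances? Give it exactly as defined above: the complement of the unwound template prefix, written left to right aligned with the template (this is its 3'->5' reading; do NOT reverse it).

Step 1: advance 17 -> fork_pos = 0 + 17 = 17.
Step 2: advance 2 -> fork_pos = 17 + 2 = 19.
Step 3: advance 6 -> fork_pos = 19 + 6 = 25.
Unwound prefix: template[0:25] = GTGGGTCCTATTAACTCAATGCCGA
Complement it base by base (A<->T, C<->G), keeping left-to-right order:
  [0:5] GTGGG -> CACCC
  [5:10] TCCTA -> AGGAT
  [10:15] TTAAC -> AATTG
  [15:20] TCAAT -> AGTTA
  [20:25] GCCGA -> CGGCT
Concatenate: CACCCAGGATAATTGAGTTACGGCT (length 25; written aligned with the template, i.e. 3'->5').

Answer: CACCCAGGATAATTGAGTTACGGCT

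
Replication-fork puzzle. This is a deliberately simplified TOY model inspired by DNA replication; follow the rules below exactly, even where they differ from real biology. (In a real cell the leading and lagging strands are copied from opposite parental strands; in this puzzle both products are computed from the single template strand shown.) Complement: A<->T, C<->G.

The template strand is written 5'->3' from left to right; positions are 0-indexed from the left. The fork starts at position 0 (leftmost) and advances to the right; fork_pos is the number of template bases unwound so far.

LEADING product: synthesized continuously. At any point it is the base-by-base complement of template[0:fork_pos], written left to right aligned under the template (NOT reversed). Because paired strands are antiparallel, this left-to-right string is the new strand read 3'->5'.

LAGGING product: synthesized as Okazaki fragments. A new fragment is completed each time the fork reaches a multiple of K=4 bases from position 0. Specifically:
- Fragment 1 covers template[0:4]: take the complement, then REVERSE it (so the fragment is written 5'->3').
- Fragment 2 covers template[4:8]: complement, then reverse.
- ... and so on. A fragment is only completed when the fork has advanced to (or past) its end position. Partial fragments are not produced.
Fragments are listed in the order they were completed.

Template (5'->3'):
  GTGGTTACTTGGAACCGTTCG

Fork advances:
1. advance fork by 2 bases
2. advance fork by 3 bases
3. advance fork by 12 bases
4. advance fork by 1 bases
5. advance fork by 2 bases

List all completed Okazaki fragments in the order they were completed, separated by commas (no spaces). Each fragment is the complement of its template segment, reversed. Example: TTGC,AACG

Step 1: advance 2 -> fork_pos = 0 + 2 = 2. Next multiple of 4 is 4 (not reached); still 0 fragment(s).
Step 2: advance 3 -> fork_pos = 2 + 3 = 5. Reached multiple(s) of 4: 4 -> fragment 1 completed (1 total).
Step 3: advance 12 -> fork_pos = 5 + 12 = 17. Reached multiple(s) of 4: 8, 12, 16 -> fragments 2-4 completed (4 total).
Step 4: advance 1 -> fork_pos = 17 + 1 = 18. Next multiple of 4 is 20 (not reached); still 4 fragment(s).
Step 5: advance 2 -> fork_pos = 18 + 2 = 20. Reached multiple(s) of 4: 20 -> fragment 5 completed (5 total).
Final fork_pos = 20, so 5 fragment(s) are complete. Build each: template segment -> complement -> reverse.
Fragment 1: template[0:4] = GTGG -> complement CACC -> reversed CCAC
Fragment 2: template[4:8] = TTAC -> complement AATG -> reversed GTAA
Fragment 3: template[8:12] = TTGG -> complement AACC -> reversed CCAA
Fragment 4: template[12:16] = AACC -> complement TTGG -> reversed GGTT
Fragment 5: template[16:20] = GTTC -> complement CAAG -> reversed GAAC

Answer: CCAC,GTAA,CCAA,GGTT,GAAC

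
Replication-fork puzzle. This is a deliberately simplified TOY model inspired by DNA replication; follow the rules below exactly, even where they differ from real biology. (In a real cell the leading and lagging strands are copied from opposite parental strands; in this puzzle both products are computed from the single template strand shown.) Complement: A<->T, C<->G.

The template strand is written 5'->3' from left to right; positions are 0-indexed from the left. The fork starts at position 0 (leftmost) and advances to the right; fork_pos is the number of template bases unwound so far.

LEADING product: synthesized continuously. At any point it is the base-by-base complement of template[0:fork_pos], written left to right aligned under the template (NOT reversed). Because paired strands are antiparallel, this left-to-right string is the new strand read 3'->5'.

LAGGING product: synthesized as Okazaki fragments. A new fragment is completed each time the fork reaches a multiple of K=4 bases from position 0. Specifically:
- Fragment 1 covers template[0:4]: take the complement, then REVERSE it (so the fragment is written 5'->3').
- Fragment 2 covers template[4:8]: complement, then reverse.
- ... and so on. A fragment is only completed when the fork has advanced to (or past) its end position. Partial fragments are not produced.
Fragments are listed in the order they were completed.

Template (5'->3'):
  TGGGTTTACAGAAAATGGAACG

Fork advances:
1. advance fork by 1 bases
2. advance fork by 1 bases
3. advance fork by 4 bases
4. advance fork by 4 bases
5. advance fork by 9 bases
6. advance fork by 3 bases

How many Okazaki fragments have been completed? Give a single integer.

Answer: 5

Derivation:
Step 1: advance 1 -> fork_pos = 0 + 1 = 1. Next multiple of 4 is 4 (not reached); still 0 fragment(s).
Step 2: advance 1 -> fork_pos = 1 + 1 = 2. Next multiple of 4 is 4 (not reached); still 0 fragment(s).
Step 3: advance 4 -> fork_pos = 2 + 4 = 6. Reached multiple(s) of 4: 4 -> fragment 1 completed (1 total).
Step 4: advance 4 -> fork_pos = 6 + 4 = 10. Reached multiple(s) of 4: 8 -> fragment 2 completed (2 total).
Step 5: advance 9 -> fork_pos = 10 + 9 = 19. Reached multiple(s) of 4: 12, 16 -> fragments 3-4 completed (4 total).
Step 6: advance 3 -> fork_pos = 19 + 3 = 22. Reached multiple(s) of 4: 20 -> fragment 5 completed (5 total).
Check: final fork_pos = 22; the multiples of 4 that are <= 22 are 4..20 -> 22 // 4 = 5 completed fragment(s).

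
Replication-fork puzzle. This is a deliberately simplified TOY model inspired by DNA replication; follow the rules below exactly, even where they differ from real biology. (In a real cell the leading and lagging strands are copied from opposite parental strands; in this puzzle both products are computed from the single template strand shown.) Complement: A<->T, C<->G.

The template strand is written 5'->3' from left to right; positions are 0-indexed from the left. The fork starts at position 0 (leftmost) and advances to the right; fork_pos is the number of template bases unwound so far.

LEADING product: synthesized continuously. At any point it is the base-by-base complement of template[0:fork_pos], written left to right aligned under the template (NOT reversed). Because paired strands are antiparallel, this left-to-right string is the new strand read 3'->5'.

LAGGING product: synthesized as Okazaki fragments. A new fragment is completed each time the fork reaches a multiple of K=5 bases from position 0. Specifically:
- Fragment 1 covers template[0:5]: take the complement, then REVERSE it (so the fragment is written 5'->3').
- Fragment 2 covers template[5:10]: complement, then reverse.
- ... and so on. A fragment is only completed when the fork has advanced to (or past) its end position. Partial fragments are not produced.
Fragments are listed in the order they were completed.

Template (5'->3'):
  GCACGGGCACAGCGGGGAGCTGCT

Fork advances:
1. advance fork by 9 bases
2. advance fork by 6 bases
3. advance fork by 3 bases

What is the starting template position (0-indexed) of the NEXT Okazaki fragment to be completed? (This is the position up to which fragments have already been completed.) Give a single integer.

Step 1: advance 9 -> fork_pos = 0 + 9 = 9. Reached multiple(s) of 5: 5 -> fragment 1 completed (1 total).
Step 2: advance 6 -> fork_pos = 9 + 6 = 15. Reached multiple(s) of 5: 10, 15 -> fragments 2-3 completed (3 total).
Step 3: advance 3 -> fork_pos = 15 + 3 = 18. Next multiple of 5 is 20 (not reached); still 3 fragment(s).
3 fragment(s) completed, covering template[0:15] (3 x 5 = 15). The next fragment, fragment 4, covers template[15:20], so it starts at position 15.

Answer: 15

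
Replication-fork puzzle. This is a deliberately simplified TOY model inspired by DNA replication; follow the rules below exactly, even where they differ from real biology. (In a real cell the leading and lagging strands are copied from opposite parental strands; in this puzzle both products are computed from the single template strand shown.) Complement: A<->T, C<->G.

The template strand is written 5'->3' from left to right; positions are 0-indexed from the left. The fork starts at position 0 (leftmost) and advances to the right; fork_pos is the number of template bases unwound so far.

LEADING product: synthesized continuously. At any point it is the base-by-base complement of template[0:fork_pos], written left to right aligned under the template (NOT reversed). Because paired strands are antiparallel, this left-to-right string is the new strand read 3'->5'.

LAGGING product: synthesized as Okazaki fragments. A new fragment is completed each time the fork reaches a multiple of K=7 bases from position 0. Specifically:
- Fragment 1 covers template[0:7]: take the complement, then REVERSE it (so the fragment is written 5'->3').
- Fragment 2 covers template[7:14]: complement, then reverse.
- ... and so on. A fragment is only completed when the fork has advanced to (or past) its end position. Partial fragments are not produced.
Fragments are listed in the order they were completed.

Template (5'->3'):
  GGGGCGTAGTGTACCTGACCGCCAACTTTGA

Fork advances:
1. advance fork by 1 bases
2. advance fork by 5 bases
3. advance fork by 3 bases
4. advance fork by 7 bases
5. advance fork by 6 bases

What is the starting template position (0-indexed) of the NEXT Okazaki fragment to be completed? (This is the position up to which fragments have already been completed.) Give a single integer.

Answer: 21

Derivation:
Step 1: advance 1 -> fork_pos = 0 + 1 = 1. Next multiple of 7 is 7 (not reached); still 0 fragment(s).
Step 2: advance 5 -> fork_pos = 1 + 5 = 6. Next multiple of 7 is 7 (not reached); still 0 fragment(s).
Step 3: advance 3 -> fork_pos = 6 + 3 = 9. Reached multiple(s) of 7: 7 -> fragment 1 completed (1 total).
Step 4: advance 7 -> fork_pos = 9 + 7 = 16. Reached multiple(s) of 7: 14 -> fragment 2 completed (2 total).
Step 5: advance 6 -> fork_pos = 16 + 6 = 22. Reached multiple(s) of 7: 21 -> fragment 3 completed (3 total).
3 fragment(s) completed, covering template[0:21] (3 x 7 = 21). The next fragment, fragment 4, covers template[21:28], so it starts at position 21.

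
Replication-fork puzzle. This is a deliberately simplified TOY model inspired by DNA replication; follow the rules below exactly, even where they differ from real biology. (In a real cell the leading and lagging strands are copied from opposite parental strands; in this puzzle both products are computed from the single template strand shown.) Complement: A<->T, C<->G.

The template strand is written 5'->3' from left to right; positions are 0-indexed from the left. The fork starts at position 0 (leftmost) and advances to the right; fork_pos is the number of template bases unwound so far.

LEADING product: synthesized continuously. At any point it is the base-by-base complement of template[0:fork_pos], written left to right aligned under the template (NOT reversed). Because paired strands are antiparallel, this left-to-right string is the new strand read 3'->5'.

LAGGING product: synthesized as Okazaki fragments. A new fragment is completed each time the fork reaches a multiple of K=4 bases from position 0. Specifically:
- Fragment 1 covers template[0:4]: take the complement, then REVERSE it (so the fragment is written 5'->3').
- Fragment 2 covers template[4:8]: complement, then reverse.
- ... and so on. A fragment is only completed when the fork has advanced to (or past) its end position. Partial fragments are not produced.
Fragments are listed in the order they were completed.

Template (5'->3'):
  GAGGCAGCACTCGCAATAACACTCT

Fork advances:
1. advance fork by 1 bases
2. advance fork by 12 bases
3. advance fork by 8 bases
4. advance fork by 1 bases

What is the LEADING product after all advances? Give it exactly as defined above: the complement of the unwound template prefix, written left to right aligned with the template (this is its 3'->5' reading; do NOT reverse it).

Answer: CTCCGTCGTGAGCGTTATTGTG

Derivation:
Step 1: advance 1 -> fork_pos = 0 + 1 = 1.
Step 2: advance 12 -> fork_pos = 1 + 12 = 13.
Step 3: advance 8 -> fork_pos = 13 + 8 = 21.
Step 4: advance 1 -> fork_pos = 21 + 1 = 22.
Unwound prefix: template[0:22] = GAGGCAGCACTCGCAATAACAC
Complement it base by base (A<->T, C<->G), keeping left-to-right order:
  [0:5] GAGGC -> CTCCG
  [5:10] AGCAC -> TCGTG
  [10:15] TCGCA -> AGCGT
  [15:20] ATAAC -> TATTG
  [20:22] AC -> TG
Concatenate: CTCCGTCGTGAGCGTTATTGTG (length 22; written aligned with the template, i.e. 3'->5').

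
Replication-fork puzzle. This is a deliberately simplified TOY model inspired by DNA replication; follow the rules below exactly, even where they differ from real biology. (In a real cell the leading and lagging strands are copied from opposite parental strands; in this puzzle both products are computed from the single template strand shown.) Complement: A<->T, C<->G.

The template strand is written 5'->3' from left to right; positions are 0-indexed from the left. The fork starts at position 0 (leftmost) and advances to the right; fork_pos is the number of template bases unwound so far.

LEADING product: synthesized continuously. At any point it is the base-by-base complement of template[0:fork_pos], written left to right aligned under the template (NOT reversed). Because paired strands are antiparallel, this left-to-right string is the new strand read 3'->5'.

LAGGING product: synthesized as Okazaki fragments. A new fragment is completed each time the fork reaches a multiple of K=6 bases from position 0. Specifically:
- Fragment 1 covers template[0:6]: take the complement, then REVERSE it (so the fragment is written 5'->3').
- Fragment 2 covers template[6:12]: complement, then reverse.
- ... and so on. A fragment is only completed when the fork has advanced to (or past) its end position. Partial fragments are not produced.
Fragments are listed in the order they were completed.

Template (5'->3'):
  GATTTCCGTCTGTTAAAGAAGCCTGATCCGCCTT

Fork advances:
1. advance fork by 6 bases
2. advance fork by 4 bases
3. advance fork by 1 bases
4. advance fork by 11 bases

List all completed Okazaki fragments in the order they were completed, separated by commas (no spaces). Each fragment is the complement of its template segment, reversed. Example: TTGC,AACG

Answer: GAAATC,CAGACG,CTTTAA

Derivation:
Step 1: advance 6 -> fork_pos = 0 + 6 = 6. Reached multiple(s) of 6: 6 -> fragment 1 completed (1 total).
Step 2: advance 4 -> fork_pos = 6 + 4 = 10. Next multiple of 6 is 12 (not reached); still 1 fragment(s).
Step 3: advance 1 -> fork_pos = 10 + 1 = 11. Next multiple of 6 is 12 (not reached); still 1 fragment(s).
Step 4: advance 11 -> fork_pos = 11 + 11 = 22. Reached multiple(s) of 6: 12, 18 -> fragments 2-3 completed (3 total).
Final fork_pos = 22, so 3 fragment(s) are complete. Build each: template segment -> complement -> reverse.
Fragment 1: template[0:6] = GATTTC -> complement CTAAAG -> reversed GAAATC
Fragment 2: template[6:12] = CGTCTG -> complement GCAGAC -> reversed CAGACG
Fragment 3: template[12:18] = TTAAAG -> complement AATTTC -> reversed CTTTAA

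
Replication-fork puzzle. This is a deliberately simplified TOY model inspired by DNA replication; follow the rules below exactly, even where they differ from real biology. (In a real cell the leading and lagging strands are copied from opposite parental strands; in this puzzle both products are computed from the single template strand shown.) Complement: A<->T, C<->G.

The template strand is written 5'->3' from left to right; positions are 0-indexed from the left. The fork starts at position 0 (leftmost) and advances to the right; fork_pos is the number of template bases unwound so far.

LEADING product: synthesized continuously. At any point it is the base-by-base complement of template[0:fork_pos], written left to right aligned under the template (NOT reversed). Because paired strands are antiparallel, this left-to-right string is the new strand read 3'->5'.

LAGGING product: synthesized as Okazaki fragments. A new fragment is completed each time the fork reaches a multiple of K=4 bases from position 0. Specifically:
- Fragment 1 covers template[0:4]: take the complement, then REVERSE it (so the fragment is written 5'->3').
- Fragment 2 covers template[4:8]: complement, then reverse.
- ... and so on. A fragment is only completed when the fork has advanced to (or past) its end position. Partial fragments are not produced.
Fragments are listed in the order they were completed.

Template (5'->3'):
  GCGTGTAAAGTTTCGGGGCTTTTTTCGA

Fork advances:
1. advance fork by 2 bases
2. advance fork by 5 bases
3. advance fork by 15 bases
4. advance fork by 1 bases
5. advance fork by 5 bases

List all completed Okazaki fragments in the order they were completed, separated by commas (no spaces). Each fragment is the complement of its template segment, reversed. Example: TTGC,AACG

Step 1: advance 2 -> fork_pos = 0 + 2 = 2. Next multiple of 4 is 4 (not reached); still 0 fragment(s).
Step 2: advance 5 -> fork_pos = 2 + 5 = 7. Reached multiple(s) of 4: 4 -> fragment 1 completed (1 total).
Step 3: advance 15 -> fork_pos = 7 + 15 = 22. Reached multiple(s) of 4: 8, 12, 16, 20 -> fragments 2-5 completed (5 total).
Step 4: advance 1 -> fork_pos = 22 + 1 = 23. Next multiple of 4 is 24 (not reached); still 5 fragment(s).
Step 5: advance 5 -> fork_pos = 23 + 5 = 28. Reached multiple(s) of 4: 24, 28 -> fragments 6-7 completed (7 total).
Final fork_pos = 28, so 7 fragment(s) are complete. Build each: template segment -> complement -> reverse.
Fragment 1: template[0:4] = GCGT -> complement CGCA -> reversed ACGC
Fragment 2: template[4:8] = GTAA -> complement CATT -> reversed TTAC
Fragment 3: template[8:12] = AGTT -> complement TCAA -> reversed AACT
Fragment 4: template[12:16] = TCGG -> complement AGCC -> reversed CCGA
Fragment 5: template[16:20] = GGCT -> complement CCGA -> reversed AGCC
Fragment 6: template[20:24] = TTTT -> complement AAAA -> reversed AAAA
Fragment 7: template[24:28] = TCGA -> complement AGCT -> reversed TCGA

Answer: ACGC,TTAC,AACT,CCGA,AGCC,AAAA,TCGA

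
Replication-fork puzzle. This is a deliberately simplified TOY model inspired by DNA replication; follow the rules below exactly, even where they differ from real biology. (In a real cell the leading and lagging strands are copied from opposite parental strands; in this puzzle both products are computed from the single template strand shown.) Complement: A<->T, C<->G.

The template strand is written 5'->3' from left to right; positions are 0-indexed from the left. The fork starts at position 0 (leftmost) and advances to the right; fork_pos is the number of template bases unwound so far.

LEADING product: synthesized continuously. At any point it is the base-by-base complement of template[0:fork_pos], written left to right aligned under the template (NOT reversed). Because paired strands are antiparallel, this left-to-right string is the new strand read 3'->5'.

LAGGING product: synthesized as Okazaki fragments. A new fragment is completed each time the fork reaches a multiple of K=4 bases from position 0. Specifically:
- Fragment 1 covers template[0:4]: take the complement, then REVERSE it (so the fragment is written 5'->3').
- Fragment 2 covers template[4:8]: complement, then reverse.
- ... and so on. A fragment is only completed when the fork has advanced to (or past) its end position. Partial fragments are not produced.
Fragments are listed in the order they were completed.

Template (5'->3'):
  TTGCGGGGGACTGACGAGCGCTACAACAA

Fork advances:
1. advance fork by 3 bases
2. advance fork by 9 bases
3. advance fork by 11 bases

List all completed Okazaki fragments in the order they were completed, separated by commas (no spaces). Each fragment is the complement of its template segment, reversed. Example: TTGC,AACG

Step 1: advance 3 -> fork_pos = 0 + 3 = 3. Next multiple of 4 is 4 (not reached); still 0 fragment(s).
Step 2: advance 9 -> fork_pos = 3 + 9 = 12. Reached multiple(s) of 4: 4, 8, 12 -> fragments 1-3 completed (3 total).
Step 3: advance 11 -> fork_pos = 12 + 11 = 23. Reached multiple(s) of 4: 16, 20 -> fragments 4-5 completed (5 total).
Final fork_pos = 23, so 5 fragment(s) are complete. Build each: template segment -> complement -> reverse.
Fragment 1: template[0:4] = TTGC -> complement AACG -> reversed GCAA
Fragment 2: template[4:8] = GGGG -> complement CCCC -> reversed CCCC
Fragment 3: template[8:12] = GACT -> complement CTGA -> reversed AGTC
Fragment 4: template[12:16] = GACG -> complement CTGC -> reversed CGTC
Fragment 5: template[16:20] = AGCG -> complement TCGC -> reversed CGCT

Answer: GCAA,CCCC,AGTC,CGTC,CGCT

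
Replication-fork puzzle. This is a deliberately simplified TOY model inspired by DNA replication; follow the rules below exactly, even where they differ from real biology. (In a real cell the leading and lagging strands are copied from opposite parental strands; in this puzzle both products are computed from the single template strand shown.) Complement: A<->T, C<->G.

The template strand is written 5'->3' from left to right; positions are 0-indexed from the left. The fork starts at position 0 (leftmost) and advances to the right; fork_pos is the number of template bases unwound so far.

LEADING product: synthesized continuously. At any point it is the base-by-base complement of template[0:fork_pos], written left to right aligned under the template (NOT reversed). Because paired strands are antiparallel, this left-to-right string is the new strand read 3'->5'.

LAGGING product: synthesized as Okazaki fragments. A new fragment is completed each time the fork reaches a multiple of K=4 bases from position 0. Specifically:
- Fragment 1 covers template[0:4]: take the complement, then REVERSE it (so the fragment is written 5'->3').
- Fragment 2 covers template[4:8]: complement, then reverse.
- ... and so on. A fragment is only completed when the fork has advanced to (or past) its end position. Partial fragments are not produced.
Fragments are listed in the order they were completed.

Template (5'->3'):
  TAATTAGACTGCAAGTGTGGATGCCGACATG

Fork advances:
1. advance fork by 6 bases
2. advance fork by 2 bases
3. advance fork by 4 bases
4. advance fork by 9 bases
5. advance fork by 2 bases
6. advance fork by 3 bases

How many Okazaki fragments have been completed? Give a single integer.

Answer: 6

Derivation:
Step 1: advance 6 -> fork_pos = 0 + 6 = 6. Reached multiple(s) of 4: 4 -> fragment 1 completed (1 total).
Step 2: advance 2 -> fork_pos = 6 + 2 = 8. Reached multiple(s) of 4: 8 -> fragment 2 completed (2 total).
Step 3: advance 4 -> fork_pos = 8 + 4 = 12. Reached multiple(s) of 4: 12 -> fragment 3 completed (3 total).
Step 4: advance 9 -> fork_pos = 12 + 9 = 21. Reached multiple(s) of 4: 16, 20 -> fragments 4-5 completed (5 total).
Step 5: advance 2 -> fork_pos = 21 + 2 = 23. Next multiple of 4 is 24 (not reached); still 5 fragment(s).
Step 6: advance 3 -> fork_pos = 23 + 3 = 26. Reached multiple(s) of 4: 24 -> fragment 6 completed (6 total).
Check: final fork_pos = 26; the multiples of 4 that are <= 26 are 4..24 -> 26 // 4 = 6 completed fragment(s).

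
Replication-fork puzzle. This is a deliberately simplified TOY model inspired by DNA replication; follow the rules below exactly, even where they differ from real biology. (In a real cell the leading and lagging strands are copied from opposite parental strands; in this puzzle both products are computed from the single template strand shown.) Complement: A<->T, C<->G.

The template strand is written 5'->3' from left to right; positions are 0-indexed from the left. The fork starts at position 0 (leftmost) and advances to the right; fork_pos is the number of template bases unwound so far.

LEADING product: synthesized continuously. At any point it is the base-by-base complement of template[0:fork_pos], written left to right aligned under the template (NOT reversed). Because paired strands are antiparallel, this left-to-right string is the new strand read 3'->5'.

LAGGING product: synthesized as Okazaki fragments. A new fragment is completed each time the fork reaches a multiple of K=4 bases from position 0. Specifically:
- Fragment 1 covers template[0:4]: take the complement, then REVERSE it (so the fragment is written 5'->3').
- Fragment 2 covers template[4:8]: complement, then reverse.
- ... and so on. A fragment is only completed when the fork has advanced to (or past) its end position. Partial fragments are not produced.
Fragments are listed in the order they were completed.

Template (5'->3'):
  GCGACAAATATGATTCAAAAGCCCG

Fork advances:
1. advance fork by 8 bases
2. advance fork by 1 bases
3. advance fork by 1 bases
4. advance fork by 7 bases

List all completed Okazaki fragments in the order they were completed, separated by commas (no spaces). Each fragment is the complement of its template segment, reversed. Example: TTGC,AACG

Answer: TCGC,TTTG,CATA,GAAT

Derivation:
Step 1: advance 8 -> fork_pos = 0 + 8 = 8. Reached multiple(s) of 4: 4, 8 -> fragments 1-2 completed (2 total).
Step 2: advance 1 -> fork_pos = 8 + 1 = 9. Next multiple of 4 is 12 (not reached); still 2 fragment(s).
Step 3: advance 1 -> fork_pos = 9 + 1 = 10. Next multiple of 4 is 12 (not reached); still 2 fragment(s).
Step 4: advance 7 -> fork_pos = 10 + 7 = 17. Reached multiple(s) of 4: 12, 16 -> fragments 3-4 completed (4 total).
Final fork_pos = 17, so 4 fragment(s) are complete. Build each: template segment -> complement -> reverse.
Fragment 1: template[0:4] = GCGA -> complement CGCT -> reversed TCGC
Fragment 2: template[4:8] = CAAA -> complement GTTT -> reversed TTTG
Fragment 3: template[8:12] = TATG -> complement ATAC -> reversed CATA
Fragment 4: template[12:16] = ATTC -> complement TAAG -> reversed GAAT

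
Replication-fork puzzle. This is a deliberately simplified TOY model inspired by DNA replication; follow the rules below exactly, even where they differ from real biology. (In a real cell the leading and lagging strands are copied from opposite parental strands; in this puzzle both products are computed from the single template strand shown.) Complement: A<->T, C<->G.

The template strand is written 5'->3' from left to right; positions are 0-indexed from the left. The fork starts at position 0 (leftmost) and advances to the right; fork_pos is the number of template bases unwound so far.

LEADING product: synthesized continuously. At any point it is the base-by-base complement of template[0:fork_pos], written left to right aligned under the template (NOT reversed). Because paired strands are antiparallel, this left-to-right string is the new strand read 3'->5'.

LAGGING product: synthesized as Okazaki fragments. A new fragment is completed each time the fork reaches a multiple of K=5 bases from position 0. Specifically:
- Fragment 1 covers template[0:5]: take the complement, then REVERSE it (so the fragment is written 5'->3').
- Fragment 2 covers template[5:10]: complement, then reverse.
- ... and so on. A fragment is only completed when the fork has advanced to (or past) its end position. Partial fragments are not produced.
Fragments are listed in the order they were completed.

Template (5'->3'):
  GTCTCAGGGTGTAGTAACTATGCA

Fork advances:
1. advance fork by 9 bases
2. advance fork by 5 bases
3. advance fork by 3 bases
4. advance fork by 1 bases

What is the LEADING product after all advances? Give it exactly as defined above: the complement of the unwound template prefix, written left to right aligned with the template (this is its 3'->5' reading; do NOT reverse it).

Step 1: advance 9 -> fork_pos = 0 + 9 = 9.
Step 2: advance 5 -> fork_pos = 9 + 5 = 14.
Step 3: advance 3 -> fork_pos = 14 + 3 = 17.
Step 4: advance 1 -> fork_pos = 17 + 1 = 18.
Unwound prefix: template[0:18] = GTCTCAGGGTGTAGTAAC
Complement it base by base (A<->T, C<->G), keeping left-to-right order:
  [0:5] GTCTC -> CAGAG
  [5:10] AGGGT -> TCCCA
  [10:15] GTAGT -> CATCA
  [15:18] AAC -> TTG
Concatenate: CAGAGTCCCACATCATTG (length 18; written aligned with the template, i.e. 3'->5').

Answer: CAGAGTCCCACATCATTG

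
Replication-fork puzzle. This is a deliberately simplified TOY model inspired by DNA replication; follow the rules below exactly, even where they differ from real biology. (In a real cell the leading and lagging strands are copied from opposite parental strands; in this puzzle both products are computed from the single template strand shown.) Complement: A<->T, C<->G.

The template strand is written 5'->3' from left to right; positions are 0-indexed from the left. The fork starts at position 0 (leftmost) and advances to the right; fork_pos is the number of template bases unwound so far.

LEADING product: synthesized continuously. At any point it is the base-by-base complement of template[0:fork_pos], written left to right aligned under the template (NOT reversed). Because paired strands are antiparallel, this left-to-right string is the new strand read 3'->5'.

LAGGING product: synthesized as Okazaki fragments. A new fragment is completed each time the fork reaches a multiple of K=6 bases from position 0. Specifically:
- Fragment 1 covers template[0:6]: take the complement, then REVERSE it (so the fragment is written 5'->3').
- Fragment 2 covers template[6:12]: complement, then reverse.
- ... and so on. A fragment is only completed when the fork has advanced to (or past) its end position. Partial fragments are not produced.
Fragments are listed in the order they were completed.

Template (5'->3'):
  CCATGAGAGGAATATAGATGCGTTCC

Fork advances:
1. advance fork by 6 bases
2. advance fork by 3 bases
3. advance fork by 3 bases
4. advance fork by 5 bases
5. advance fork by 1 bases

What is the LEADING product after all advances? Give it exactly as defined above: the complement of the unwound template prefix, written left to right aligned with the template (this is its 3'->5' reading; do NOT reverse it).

Answer: GGTACTCTCCTTATATCT

Derivation:
Step 1: advance 6 -> fork_pos = 0 + 6 = 6.
Step 2: advance 3 -> fork_pos = 6 + 3 = 9.
Step 3: advance 3 -> fork_pos = 9 + 3 = 12.
Step 4: advance 5 -> fork_pos = 12 + 5 = 17.
Step 5: advance 1 -> fork_pos = 17 + 1 = 18.
Unwound prefix: template[0:18] = CCATGAGAGGAATATAGA
Complement it base by base (A<->T, C<->G), keeping left-to-right order:
  [0:5] CCATG -> GGTAC
  [5:10] AGAGG -> TCTCC
  [10:15] AATAT -> TTATA
  [15:18] AGA -> TCT
Concatenate: GGTACTCTCCTTATATCT (length 18; written aligned with the template, i.e. 3'->5').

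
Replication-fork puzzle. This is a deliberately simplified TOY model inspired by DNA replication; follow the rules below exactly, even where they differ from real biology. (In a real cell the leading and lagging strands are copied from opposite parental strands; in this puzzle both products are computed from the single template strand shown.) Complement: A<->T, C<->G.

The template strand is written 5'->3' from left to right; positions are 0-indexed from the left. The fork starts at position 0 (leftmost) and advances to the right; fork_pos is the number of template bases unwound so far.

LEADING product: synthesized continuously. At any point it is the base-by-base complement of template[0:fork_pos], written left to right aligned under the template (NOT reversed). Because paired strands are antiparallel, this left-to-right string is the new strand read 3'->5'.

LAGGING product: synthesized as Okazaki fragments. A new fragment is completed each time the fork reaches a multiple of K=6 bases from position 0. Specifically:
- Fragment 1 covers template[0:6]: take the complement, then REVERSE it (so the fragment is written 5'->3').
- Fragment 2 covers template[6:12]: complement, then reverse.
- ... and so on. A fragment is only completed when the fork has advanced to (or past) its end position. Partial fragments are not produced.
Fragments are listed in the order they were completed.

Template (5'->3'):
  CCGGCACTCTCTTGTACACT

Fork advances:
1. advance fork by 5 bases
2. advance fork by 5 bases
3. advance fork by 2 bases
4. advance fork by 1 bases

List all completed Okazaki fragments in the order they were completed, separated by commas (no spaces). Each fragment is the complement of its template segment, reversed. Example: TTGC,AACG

Answer: TGCCGG,AGAGAG

Derivation:
Step 1: advance 5 -> fork_pos = 0 + 5 = 5. Next multiple of 6 is 6 (not reached); still 0 fragment(s).
Step 2: advance 5 -> fork_pos = 5 + 5 = 10. Reached multiple(s) of 6: 6 -> fragment 1 completed (1 total).
Step 3: advance 2 -> fork_pos = 10 + 2 = 12. Reached multiple(s) of 6: 12 -> fragment 2 completed (2 total).
Step 4: advance 1 -> fork_pos = 12 + 1 = 13. Next multiple of 6 is 18 (not reached); still 2 fragment(s).
Final fork_pos = 13, so 2 fragment(s) are complete. Build each: template segment -> complement -> reverse.
Fragment 1: template[0:6] = CCGGCA -> complement GGCCGT -> reversed TGCCGG
Fragment 2: template[6:12] = CTCTCT -> complement GAGAGA -> reversed AGAGAG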